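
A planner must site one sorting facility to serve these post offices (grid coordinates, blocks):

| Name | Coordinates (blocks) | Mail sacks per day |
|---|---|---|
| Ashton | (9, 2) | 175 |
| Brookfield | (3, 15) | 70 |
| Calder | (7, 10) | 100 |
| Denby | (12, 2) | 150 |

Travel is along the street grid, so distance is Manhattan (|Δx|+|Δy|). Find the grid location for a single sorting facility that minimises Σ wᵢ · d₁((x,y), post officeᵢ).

Manhattan distance separates: Σwᵢ(|x−xᵢ|+|y−yᵢ|) = Σwᵢ|x−xᵢ| + Σwᵢ|y−yᵢ|, so x and y are optimised independently as 1-D weighted medians.
Total weight W = 495; half = 247.5.
x-coordinate, sorted with cumulative weight:
  x=3 (Brookfield, w=70) cum 70
  x=7 (Calder, w=100) cum 170
  x=9 (Ashton, w=175) cum 345  ← median
  x=12 (Denby, w=150) cum 495
⇒ x* = 9
y-coordinate, sorted with cumulative weight:
  y=2 (Ashton, w=175) cum 175
  y=2 (Denby, w=150) cum 325  ← median
  y=10 (Calder, w=100) cum 425
  y=15 (Brookfield, w=70) cum 495
⇒ y* = 2

(9, 2)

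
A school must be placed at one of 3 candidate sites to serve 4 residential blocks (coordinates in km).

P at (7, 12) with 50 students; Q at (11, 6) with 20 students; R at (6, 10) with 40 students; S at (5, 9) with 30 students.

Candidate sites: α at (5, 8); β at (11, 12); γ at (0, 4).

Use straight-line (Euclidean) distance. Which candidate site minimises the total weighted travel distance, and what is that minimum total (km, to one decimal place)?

Total weighted distance at each candidate:
  α (5, 8): total = 469.5
  β (11, 12): total = 736.7
  γ (0, 4): total = 1306.7
Minimum is at α with total 469.5 km.

α, total 469.5 km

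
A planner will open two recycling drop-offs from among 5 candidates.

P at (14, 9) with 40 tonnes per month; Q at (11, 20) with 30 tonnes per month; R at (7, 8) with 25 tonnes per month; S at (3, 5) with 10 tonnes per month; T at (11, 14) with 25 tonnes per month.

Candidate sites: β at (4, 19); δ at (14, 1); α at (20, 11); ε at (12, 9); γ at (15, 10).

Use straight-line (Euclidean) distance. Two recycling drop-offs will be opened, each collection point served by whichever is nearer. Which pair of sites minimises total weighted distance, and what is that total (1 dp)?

{β, ε}, total 645.6

Evaluate every pair (each demand assigned to the nearer of the two):
  {β, ε}: total = 645.6
  {ε, γ}: total = 733.1
  {β, γ}: total = 746.3
  {δ, ε}: total = 764.8
  {α, ε}: total = 764.8
  {δ, γ}: total = 844.3
  {α, γ}: total = 857.3
  {β, α}: total = 1105.6
  {β, δ}: total = 1111.7
  {δ, α}: total = 1236.5
Best pair: {β, ε} with total 645.6.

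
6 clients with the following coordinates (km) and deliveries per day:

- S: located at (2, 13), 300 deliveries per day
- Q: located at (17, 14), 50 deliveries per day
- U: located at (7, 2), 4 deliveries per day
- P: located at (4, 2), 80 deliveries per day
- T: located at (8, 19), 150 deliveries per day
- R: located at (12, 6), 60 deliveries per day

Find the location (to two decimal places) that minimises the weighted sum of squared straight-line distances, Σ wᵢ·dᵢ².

The minimiser of Σwᵢ‖p−pᵢ‖² is the weighted centroid p* = (Σwᵢpᵢ)/(Σwᵢ).
Σwᵢ = 644.
Σwᵢxᵢ = 300·2 + 50·17 + 4·7 + 80·4 + 150·8 + 60·12 = 3718.
Σwᵢyᵢ = 300·13 + 50·14 + 4·2 + 80·2 + 150·19 + 60·6 = 7978.
x* = 3718/644 = 5.77, y* = 7978/644 = 12.39.

(5.77, 12.39)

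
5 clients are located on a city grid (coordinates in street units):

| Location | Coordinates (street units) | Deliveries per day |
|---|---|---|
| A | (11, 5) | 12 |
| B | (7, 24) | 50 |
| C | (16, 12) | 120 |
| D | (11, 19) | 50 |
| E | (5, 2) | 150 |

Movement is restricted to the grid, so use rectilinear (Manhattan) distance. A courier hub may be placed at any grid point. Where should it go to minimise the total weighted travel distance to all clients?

(7, 12)

Manhattan distance separates: Σwᵢ(|x−xᵢ|+|y−yᵢ|) = Σwᵢ|x−xᵢ| + Σwᵢ|y−yᵢ|, so x and y are optimised independently as 1-D weighted medians.
Total weight W = 382; half = 191.
x-coordinate, sorted with cumulative weight:
  x=5 (E, w=150) cum 150
  x=7 (B, w=50) cum 200  ← median
  x=11 (A, w=12) cum 212
  x=11 (D, w=50) cum 262
  x=16 (C, w=120) cum 382
⇒ x* = 7
y-coordinate, sorted with cumulative weight:
  y=2 (E, w=150) cum 150
  y=5 (A, w=12) cum 162
  y=12 (C, w=120) cum 282  ← median
  y=19 (D, w=50) cum 332
  y=24 (B, w=50) cum 382
⇒ y* = 12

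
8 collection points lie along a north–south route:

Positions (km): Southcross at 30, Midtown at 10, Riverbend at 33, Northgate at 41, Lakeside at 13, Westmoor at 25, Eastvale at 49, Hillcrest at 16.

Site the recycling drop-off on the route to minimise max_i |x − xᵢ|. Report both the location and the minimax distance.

location 29.5, max distance 19.5

The 1-center on a line is the midpoint of the two extreme points: leftmost at 10, rightmost at 49.
Optimal location = (10 + 49)/2 = 29.5; maximum distance = (49 − 10)/2 = 19.5.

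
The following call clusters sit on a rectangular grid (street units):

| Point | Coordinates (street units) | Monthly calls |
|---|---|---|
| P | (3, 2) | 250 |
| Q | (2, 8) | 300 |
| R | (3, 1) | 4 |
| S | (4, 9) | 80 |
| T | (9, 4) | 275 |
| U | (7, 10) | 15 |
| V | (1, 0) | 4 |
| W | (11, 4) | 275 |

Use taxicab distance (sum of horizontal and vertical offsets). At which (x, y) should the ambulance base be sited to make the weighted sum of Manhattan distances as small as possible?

(4, 4)

Manhattan distance separates: Σwᵢ(|x−xᵢ|+|y−yᵢ|) = Σwᵢ|x−xᵢ| + Σwᵢ|y−yᵢ|, so x and y are optimised independently as 1-D weighted medians.
Total weight W = 1203; half = 601.5.
x-coordinate, sorted with cumulative weight:
  x=1 (V, w=4) cum 4
  x=2 (Q, w=300) cum 304
  x=3 (P, w=250) cum 554
  x=3 (R, w=4) cum 558
  x=4 (S, w=80) cum 638  ← median
  x=7 (U, w=15) cum 653
  x=9 (T, w=275) cum 928
  x=11 (W, w=275) cum 1203
⇒ x* = 4
y-coordinate, sorted with cumulative weight:
  y=0 (V, w=4) cum 4
  y=1 (R, w=4) cum 8
  y=2 (P, w=250) cum 258
  y=4 (T, w=275) cum 533
  y=4 (W, w=275) cum 808  ← median
  y=8 (Q, w=300) cum 1108
  y=9 (S, w=80) cum 1188
  y=10 (U, w=15) cum 1203
⇒ y* = 4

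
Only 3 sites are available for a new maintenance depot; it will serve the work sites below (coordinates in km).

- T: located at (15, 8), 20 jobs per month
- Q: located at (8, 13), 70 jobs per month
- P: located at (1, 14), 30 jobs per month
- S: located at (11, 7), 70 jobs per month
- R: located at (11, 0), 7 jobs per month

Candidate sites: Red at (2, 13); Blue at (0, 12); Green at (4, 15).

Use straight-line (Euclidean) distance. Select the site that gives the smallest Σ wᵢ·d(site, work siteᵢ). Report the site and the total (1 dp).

Green, total 1528.7 km

Total weighted distance at each candidate:
  Red (2, 13): total = 1608.8
  Blue (0, 12): total = 1901.7
  Green (4, 15): total = 1528.7
Minimum is at Green with total 1528.7 km.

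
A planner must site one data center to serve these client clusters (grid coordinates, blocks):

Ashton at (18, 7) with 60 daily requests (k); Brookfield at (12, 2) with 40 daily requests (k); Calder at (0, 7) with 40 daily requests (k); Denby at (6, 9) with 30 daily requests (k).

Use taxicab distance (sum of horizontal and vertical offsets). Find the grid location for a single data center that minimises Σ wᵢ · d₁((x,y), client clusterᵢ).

(12, 7)

Manhattan distance separates: Σwᵢ(|x−xᵢ|+|y−yᵢ|) = Σwᵢ|x−xᵢ| + Σwᵢ|y−yᵢ|, so x and y are optimised independently as 1-D weighted medians.
Total weight W = 170; half = 85.
x-coordinate, sorted with cumulative weight:
  x=0 (Calder, w=40) cum 40
  x=6 (Denby, w=30) cum 70
  x=12 (Brookfield, w=40) cum 110  ← median
  x=18 (Ashton, w=60) cum 170
⇒ x* = 12
y-coordinate, sorted with cumulative weight:
  y=2 (Brookfield, w=40) cum 40
  y=7 (Ashton, w=60) cum 100  ← median
  y=7 (Calder, w=40) cum 140
  y=9 (Denby, w=30) cum 170
⇒ y* = 7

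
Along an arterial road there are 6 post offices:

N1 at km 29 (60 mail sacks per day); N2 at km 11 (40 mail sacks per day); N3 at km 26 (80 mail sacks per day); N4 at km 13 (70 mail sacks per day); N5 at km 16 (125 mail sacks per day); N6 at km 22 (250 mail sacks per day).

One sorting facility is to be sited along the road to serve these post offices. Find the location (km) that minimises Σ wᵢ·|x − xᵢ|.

x = 22

For a sum of weighted absolute distances on a line, the optimum is the weighted median (not the mean). Total weight W = 625; half-weight = 312.5.
Sort by position and accumulate weight:
  km 11 (N2, w=40) → cum 40
  km 13 (N4, w=70) → cum 110
  km 16 (N5, w=125) → cum 235
  km 22 (N6, w=250) → cum 485  ≥ 312.5 → median here
  km 26 (N3, w=80) → cum 565
  km 29 (N1, w=60) → cum 625
Optimal location: km 22.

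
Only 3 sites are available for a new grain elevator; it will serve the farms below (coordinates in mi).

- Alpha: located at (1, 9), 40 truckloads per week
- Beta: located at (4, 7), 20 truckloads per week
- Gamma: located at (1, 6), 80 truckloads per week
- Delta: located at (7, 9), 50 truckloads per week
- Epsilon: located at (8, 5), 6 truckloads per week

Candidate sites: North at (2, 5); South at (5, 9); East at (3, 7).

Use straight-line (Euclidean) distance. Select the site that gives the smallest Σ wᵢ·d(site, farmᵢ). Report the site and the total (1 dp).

Total weighted distance at each candidate:
  North (2, 5): total = 690.8
  South (5, 9): total = 734.7
  East (3, 7): total = 567.9
Minimum is at East with total 567.9 mi.

East, total 567.9 mi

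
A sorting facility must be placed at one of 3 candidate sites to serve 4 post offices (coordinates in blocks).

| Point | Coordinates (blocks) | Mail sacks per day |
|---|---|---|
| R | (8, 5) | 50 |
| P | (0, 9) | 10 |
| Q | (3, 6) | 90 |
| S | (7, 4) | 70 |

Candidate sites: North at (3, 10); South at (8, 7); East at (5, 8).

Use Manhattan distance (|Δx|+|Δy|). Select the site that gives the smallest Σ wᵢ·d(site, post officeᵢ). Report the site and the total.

South, total 1020 blocks

Total weighted distance at each candidate:
  North (3, 10): total = 1600
  South (8, 7): total = 1020
  East (5, 8): total = 1140
Minimum is at South with total 1020 blocks.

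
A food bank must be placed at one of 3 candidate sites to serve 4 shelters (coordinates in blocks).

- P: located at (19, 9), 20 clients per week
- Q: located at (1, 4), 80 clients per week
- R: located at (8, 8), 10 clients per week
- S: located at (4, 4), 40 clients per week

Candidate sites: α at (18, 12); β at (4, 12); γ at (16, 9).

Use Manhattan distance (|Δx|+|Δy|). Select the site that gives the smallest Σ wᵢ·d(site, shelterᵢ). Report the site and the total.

Total weighted distance at each candidate:
  α (18, 12): total = 3100
  β (4, 12): total = 1640
  γ (16, 9): total = 2430
Minimum is at β with total 1640 blocks.

β, total 1640 blocks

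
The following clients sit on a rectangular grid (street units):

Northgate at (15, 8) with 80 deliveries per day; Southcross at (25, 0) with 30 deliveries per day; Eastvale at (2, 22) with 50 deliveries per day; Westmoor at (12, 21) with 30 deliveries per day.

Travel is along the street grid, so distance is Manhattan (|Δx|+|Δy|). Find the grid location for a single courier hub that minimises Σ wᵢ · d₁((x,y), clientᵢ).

(15, 8)

Manhattan distance separates: Σwᵢ(|x−xᵢ|+|y−yᵢ|) = Σwᵢ|x−xᵢ| + Σwᵢ|y−yᵢ|, so x and y are optimised independently as 1-D weighted medians.
Total weight W = 190; half = 95.
x-coordinate, sorted with cumulative weight:
  x=2 (Eastvale, w=50) cum 50
  x=12 (Westmoor, w=30) cum 80
  x=15 (Northgate, w=80) cum 160  ← median
  x=25 (Southcross, w=30) cum 190
⇒ x* = 15
y-coordinate, sorted with cumulative weight:
  y=0 (Southcross, w=30) cum 30
  y=8 (Northgate, w=80) cum 110  ← median
  y=21 (Westmoor, w=30) cum 140
  y=22 (Eastvale, w=50) cum 190
⇒ y* = 8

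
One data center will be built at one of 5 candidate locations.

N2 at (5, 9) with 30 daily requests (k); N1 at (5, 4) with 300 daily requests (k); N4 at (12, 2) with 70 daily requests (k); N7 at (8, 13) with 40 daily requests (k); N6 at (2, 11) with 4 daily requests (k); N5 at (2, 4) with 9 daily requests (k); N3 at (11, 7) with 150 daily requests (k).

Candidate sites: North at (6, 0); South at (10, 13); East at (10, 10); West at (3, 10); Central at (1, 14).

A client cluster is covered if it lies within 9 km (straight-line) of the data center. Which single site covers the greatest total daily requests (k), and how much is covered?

East, covering 594

Coverage radius r = 9 km; a point is covered iff (Δx)²+(Δy)² ≤ 9² = 81.
  North (6, 0): covers {N1, N4, N5, N3} → 529
  South (10, 13): covers {N2, N7, N6, N3} → 224
  East (10, 10): covers {N2, N1, N4, N7, N6, N3} → 594
  West (3, 10): covers {N2, N1, N7, N6, N5, N3} → 533
  Central (1, 14): covers {N2, N7, N6} → 74
Maximum coverage at East: 594 daily requests (k).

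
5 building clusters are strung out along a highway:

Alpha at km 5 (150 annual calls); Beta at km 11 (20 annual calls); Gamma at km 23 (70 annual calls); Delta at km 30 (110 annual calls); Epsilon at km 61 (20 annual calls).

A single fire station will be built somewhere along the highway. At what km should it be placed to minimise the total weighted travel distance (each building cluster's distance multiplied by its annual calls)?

x = 23

For a sum of weighted absolute distances on a line, the optimum is the weighted median (not the mean). Total weight W = 370; half-weight = 185.
Sort by position and accumulate weight:
  km 5 (Alpha, w=150) → cum 150
  km 11 (Beta, w=20) → cum 170
  km 23 (Gamma, w=70) → cum 240  ≥ 185 → median here
  km 30 (Delta, w=110) → cum 350
  km 61 (Epsilon, w=20) → cum 370
Optimal location: km 23.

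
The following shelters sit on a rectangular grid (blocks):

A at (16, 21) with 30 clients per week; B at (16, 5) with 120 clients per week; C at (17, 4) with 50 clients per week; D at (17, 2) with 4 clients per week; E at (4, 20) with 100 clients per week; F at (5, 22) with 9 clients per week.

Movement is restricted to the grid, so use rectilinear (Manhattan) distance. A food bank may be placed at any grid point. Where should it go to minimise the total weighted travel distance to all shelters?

Manhattan distance separates: Σwᵢ(|x−xᵢ|+|y−yᵢ|) = Σwᵢ|x−xᵢ| + Σwᵢ|y−yᵢ|, so x and y are optimised independently as 1-D weighted medians.
Total weight W = 313; half = 156.5.
x-coordinate, sorted with cumulative weight:
  x=4 (E, w=100) cum 100
  x=5 (F, w=9) cum 109
  x=16 (A, w=30) cum 139
  x=16 (B, w=120) cum 259  ← median
  x=17 (C, w=50) cum 309
  x=17 (D, w=4) cum 313
⇒ x* = 16
y-coordinate, sorted with cumulative weight:
  y=2 (D, w=4) cum 4
  y=4 (C, w=50) cum 54
  y=5 (B, w=120) cum 174  ← median
  y=20 (E, w=100) cum 274
  y=21 (A, w=30) cum 304
  y=22 (F, w=9) cum 313
⇒ y* = 5

(16, 5)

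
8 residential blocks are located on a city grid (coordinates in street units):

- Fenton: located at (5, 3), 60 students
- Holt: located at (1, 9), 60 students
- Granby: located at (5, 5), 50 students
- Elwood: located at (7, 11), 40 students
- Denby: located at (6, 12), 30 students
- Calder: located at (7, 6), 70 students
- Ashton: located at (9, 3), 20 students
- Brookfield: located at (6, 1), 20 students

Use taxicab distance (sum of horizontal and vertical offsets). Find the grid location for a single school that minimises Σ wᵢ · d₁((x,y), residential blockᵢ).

(6, 6)

Manhattan distance separates: Σwᵢ(|x−xᵢ|+|y−yᵢ|) = Σwᵢ|x−xᵢ| + Σwᵢ|y−yᵢ|, so x and y are optimised independently as 1-D weighted medians.
Total weight W = 350; half = 175.
x-coordinate, sorted with cumulative weight:
  x=1 (Holt, w=60) cum 60
  x=5 (Fenton, w=60) cum 120
  x=5 (Granby, w=50) cum 170
  x=6 (Denby, w=30) cum 200  ← median
  x=6 (Brookfield, w=20) cum 220
  x=7 (Elwood, w=40) cum 260
  x=7 (Calder, w=70) cum 330
  x=9 (Ashton, w=20) cum 350
⇒ x* = 6
y-coordinate, sorted with cumulative weight:
  y=1 (Brookfield, w=20) cum 20
  y=3 (Fenton, w=60) cum 80
  y=3 (Ashton, w=20) cum 100
  y=5 (Granby, w=50) cum 150
  y=6 (Calder, w=70) cum 220  ← median
  y=9 (Holt, w=60) cum 280
  y=11 (Elwood, w=40) cum 320
  y=12 (Denby, w=30) cum 350
⇒ y* = 6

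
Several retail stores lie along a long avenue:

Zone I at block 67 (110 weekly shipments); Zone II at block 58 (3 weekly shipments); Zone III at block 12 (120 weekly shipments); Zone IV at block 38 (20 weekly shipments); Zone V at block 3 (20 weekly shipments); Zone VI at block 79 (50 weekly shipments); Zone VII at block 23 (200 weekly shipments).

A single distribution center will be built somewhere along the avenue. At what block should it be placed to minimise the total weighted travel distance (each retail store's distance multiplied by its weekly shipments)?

For a sum of weighted absolute distances on a line, the optimum is the weighted median (not the mean). Total weight W = 523; half-weight = 261.5.
Sort by position and accumulate weight:
  block 3 (Zone V, w=20) → cum 20
  block 12 (Zone III, w=120) → cum 140
  block 23 (Zone VII, w=200) → cum 340  ≥ 261.5 → median here
  block 38 (Zone IV, w=20) → cum 360
  block 58 (Zone II, w=3) → cum 363
  block 67 (Zone I, w=110) → cum 473
  block 79 (Zone VI, w=50) → cum 523
Optimal location: block 23.

x = 23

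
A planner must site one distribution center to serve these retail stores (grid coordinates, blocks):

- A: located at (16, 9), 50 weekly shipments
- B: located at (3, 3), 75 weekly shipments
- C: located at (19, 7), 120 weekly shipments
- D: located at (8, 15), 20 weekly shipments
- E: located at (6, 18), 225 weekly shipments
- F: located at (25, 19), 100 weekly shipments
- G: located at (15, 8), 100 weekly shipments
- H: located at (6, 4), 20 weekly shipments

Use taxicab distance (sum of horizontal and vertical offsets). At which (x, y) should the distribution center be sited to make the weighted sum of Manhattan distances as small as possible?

(15, 9)

Manhattan distance separates: Σwᵢ(|x−xᵢ|+|y−yᵢ|) = Σwᵢ|x−xᵢ| + Σwᵢ|y−yᵢ|, so x and y are optimised independently as 1-D weighted medians.
Total weight W = 710; half = 355.
x-coordinate, sorted with cumulative weight:
  x=3 (B, w=75) cum 75
  x=6 (E, w=225) cum 300
  x=6 (H, w=20) cum 320
  x=8 (D, w=20) cum 340
  x=15 (G, w=100) cum 440  ← median
  x=16 (A, w=50) cum 490
  x=19 (C, w=120) cum 610
  x=25 (F, w=100) cum 710
⇒ x* = 15
y-coordinate, sorted with cumulative weight:
  y=3 (B, w=75) cum 75
  y=4 (H, w=20) cum 95
  y=7 (C, w=120) cum 215
  y=8 (G, w=100) cum 315
  y=9 (A, w=50) cum 365  ← median
  y=15 (D, w=20) cum 385
  y=18 (E, w=225) cum 610
  y=19 (F, w=100) cum 710
⇒ y* = 9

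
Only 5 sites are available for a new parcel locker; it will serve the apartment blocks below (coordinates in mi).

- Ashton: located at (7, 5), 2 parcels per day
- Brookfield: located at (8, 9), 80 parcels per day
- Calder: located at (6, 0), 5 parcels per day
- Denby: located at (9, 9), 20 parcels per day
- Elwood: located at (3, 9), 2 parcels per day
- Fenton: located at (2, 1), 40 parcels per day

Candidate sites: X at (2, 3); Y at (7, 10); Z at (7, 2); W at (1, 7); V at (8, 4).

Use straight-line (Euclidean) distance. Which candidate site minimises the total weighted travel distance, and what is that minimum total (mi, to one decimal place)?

Total weighted distance at each candidate:
  X (2, 3): total = 991.1
  Y (7, 10): total = 638.2
  Z (7, 2): total = 948.6
  W (1, 7): total = 1052.0
  V (8, 4): total = 809.6
Minimum is at Y with total 638.2 mi.

Y, total 638.2 mi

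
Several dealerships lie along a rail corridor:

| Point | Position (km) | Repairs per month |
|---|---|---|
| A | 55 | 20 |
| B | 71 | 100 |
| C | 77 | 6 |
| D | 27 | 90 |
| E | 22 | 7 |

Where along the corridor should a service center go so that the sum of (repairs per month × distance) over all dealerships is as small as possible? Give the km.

For a sum of weighted absolute distances on a line, the optimum is the weighted median (not the mean). Total weight W = 223; half-weight = 111.5.
Sort by position and accumulate weight:
  km 22 (E, w=7) → cum 7
  km 27 (D, w=90) → cum 97
  km 55 (A, w=20) → cum 117  ≥ 111.5 → median here
  km 71 (B, w=100) → cum 217
  km 77 (C, w=6) → cum 223
Optimal location: km 55.

x = 55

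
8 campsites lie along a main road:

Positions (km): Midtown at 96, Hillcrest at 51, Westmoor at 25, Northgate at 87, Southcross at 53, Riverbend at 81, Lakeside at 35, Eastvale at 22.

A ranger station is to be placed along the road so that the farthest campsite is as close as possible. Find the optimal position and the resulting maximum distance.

The 1-center on a line is the midpoint of the two extreme points: leftmost at 22, rightmost at 96.
Optimal location = (22 + 96)/2 = 59; maximum distance = (96 − 22)/2 = 37.

location 59, max distance 37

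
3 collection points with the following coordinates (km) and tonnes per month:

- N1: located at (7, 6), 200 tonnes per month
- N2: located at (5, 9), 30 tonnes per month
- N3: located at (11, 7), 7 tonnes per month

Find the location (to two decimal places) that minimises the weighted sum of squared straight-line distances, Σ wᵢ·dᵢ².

(6.86, 6.41)

The minimiser of Σwᵢ‖p−pᵢ‖² is the weighted centroid p* = (Σwᵢpᵢ)/(Σwᵢ).
Σwᵢ = 237.
Σwᵢxᵢ = 200·7 + 30·5 + 7·11 = 1627.
Σwᵢyᵢ = 200·6 + 30·9 + 7·7 = 1519.
x* = 1627/237 = 6.86, y* = 1519/237 = 6.41.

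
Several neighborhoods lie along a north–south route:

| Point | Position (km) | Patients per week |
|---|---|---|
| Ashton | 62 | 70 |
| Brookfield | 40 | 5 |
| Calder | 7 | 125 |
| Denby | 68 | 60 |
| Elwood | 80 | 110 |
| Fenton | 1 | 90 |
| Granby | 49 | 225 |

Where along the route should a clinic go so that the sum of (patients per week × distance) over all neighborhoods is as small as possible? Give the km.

For a sum of weighted absolute distances on a line, the optimum is the weighted median (not the mean). Total weight W = 685; half-weight = 342.5.
Sort by position and accumulate weight:
  km 1 (Fenton, w=90) → cum 90
  km 7 (Calder, w=125) → cum 215
  km 40 (Brookfield, w=5) → cum 220
  km 49 (Granby, w=225) → cum 445  ≥ 342.5 → median here
  km 62 (Ashton, w=70) → cum 515
  km 68 (Denby, w=60) → cum 575
  km 80 (Elwood, w=110) → cum 685
Optimal location: km 49.

x = 49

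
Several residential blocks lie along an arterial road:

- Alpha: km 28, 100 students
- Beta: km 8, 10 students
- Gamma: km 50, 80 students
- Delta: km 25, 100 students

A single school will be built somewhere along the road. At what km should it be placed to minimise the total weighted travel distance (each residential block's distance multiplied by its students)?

x = 28

For a sum of weighted absolute distances on a line, the optimum is the weighted median (not the mean). Total weight W = 290; half-weight = 145.
Sort by position and accumulate weight:
  km 8 (Beta, w=10) → cum 10
  km 25 (Delta, w=100) → cum 110
  km 28 (Alpha, w=100) → cum 210  ≥ 145 → median here
  km 50 (Gamma, w=80) → cum 290
Optimal location: km 28.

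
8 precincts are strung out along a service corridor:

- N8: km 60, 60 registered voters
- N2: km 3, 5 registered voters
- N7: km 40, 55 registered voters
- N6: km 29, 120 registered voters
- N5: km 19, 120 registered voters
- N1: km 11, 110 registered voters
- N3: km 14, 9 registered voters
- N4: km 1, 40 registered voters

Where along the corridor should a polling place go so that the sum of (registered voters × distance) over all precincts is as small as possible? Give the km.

x = 19

For a sum of weighted absolute distances on a line, the optimum is the weighted median (not the mean). Total weight W = 519; half-weight = 259.5.
Sort by position and accumulate weight:
  km 1 (N4, w=40) → cum 40
  km 3 (N2, w=5) → cum 45
  km 11 (N1, w=110) → cum 155
  km 14 (N3, w=9) → cum 164
  km 19 (N5, w=120) → cum 284  ≥ 259.5 → median here
  km 29 (N6, w=120) → cum 404
  km 40 (N7, w=55) → cum 459
  km 60 (N8, w=60) → cum 519
Optimal location: km 19.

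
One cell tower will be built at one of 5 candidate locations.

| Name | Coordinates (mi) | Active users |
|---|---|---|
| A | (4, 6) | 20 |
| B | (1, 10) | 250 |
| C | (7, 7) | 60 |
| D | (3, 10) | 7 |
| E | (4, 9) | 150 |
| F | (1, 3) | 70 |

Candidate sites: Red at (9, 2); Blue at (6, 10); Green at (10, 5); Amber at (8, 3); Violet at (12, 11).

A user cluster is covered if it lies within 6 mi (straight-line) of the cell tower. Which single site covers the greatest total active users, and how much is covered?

Blue, covering 487

Coverage radius r = 6 mi; a point is covered iff (Δx)²+(Δy)² ≤ 6² = 36.
  Red (9, 2): covers {C} → 60
  Blue (6, 10): covers {A, B, C, D, E} → 487
  Green (10, 5): covers {C} → 60
  Amber (8, 3): covers {A, C} → 80
  Violet (12, 11): covers {none} → 0
Maximum coverage at Blue: 487 active users.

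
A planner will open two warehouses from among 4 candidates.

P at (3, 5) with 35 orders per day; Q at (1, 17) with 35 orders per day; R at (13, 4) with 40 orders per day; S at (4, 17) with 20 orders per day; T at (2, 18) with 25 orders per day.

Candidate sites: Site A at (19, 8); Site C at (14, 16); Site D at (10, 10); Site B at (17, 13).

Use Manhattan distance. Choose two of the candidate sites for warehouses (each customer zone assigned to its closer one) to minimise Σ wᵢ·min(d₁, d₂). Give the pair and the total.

{Site C, Site D}, total 1840

Evaluate every pair (each demand assigned to the nearer of the two):
  {Site C, Site D}: total = 1840
  {Site A, Site D}: total = 2000
  {Site D, Site B}: total = 2000
  {Site A, Site C}: total = 2125
  {Site C, Site B}: total = 2350
  {Site A, Site B}: total = 2605
Best pair: {Site C, Site D} with total 1840.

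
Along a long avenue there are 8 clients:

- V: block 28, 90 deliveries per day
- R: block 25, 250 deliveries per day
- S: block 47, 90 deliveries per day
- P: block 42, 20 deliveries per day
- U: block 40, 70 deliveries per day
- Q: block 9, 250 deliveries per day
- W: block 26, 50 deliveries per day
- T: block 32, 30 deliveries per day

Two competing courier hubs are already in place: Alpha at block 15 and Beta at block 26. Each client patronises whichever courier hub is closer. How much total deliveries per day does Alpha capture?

The indifferent point is the midpoint (15+26)/2 = 20.5; clients left of it (closer to Alpha at 15) go to Alpha, those right go to Beta.
  Q at 9 (w=250) → Alpha
  R at 25 (w=250) → Beta
  W at 26 (w=50) → Beta
  V at 28 (w=90) → Beta
  T at 32 (w=30) → Beta
  U at 40 (w=70) → Beta
  P at 42 (w=20) → Beta
  S at 47 (w=90) → Beta
Alpha captures 250; Beta captures 600.

250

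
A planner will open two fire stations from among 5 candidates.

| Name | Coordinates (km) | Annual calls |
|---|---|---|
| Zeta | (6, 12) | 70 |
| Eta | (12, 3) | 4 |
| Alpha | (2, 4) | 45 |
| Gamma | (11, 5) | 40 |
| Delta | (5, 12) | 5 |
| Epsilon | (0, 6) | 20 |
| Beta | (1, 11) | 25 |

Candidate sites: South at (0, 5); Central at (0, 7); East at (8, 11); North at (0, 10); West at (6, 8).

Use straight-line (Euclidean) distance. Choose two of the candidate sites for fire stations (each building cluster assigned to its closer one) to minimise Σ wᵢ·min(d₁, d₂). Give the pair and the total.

Evaluate every pair (each demand assigned to the nearer of the two):
  {South, East}: total = 749.1
  {Central, East}: total = 761.8
  {South, West}: total = 831.5
  {Central, West}: total = 850.4
  {East, North}: total = 876.4
  {North, West}: total = 935.0
  {East, West}: total = 963.6
  {South, North}: total = 1114.3
  {Central, North}: total = 1185.1
  {South, Central}: total = 1294.4
Best pair: {South, East} with total 749.1.

{South, East}, total 749.1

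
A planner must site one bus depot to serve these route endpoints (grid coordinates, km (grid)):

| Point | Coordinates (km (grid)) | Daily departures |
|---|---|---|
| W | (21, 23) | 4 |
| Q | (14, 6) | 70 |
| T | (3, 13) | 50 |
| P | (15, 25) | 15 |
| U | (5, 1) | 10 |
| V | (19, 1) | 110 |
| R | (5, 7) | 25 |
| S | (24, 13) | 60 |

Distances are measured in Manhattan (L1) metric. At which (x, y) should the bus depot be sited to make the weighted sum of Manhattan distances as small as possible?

(19, 6)

Manhattan distance separates: Σwᵢ(|x−xᵢ|+|y−yᵢ|) = Σwᵢ|x−xᵢ| + Σwᵢ|y−yᵢ|, so x and y are optimised independently as 1-D weighted medians.
Total weight W = 344; half = 172.
x-coordinate, sorted with cumulative weight:
  x=3 (T, w=50) cum 50
  x=5 (U, w=10) cum 60
  x=5 (R, w=25) cum 85
  x=14 (Q, w=70) cum 155
  x=15 (P, w=15) cum 170
  x=19 (V, w=110) cum 280  ← median
  x=21 (W, w=4) cum 284
  x=24 (S, w=60) cum 344
⇒ x* = 19
y-coordinate, sorted with cumulative weight:
  y=1 (U, w=10) cum 10
  y=1 (V, w=110) cum 120
  y=6 (Q, w=70) cum 190  ← median
  y=7 (R, w=25) cum 215
  y=13 (T, w=50) cum 265
  y=13 (S, w=60) cum 325
  y=23 (W, w=4) cum 329
  y=25 (P, w=15) cum 344
⇒ y* = 6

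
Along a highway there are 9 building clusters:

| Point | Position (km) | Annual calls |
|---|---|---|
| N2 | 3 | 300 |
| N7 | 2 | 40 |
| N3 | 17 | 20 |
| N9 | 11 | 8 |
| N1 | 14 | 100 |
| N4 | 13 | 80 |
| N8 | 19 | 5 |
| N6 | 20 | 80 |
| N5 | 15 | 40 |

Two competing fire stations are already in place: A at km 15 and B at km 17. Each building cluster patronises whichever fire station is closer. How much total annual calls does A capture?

568

The indifferent point is the midpoint (15+17)/2 = 16; building clusters left of it (closer to A at 15) go to A, those right go to B.
  N7 at 2 (w=40) → A
  N2 at 3 (w=300) → A
  N9 at 11 (w=8) → A
  N4 at 13 (w=80) → A
  N1 at 14 (w=100) → A
  N5 at 15 (w=40) → A
  N3 at 17 (w=20) → B
  N8 at 19 (w=5) → B
  N6 at 20 (w=80) → B
A captures 568; B captures 105.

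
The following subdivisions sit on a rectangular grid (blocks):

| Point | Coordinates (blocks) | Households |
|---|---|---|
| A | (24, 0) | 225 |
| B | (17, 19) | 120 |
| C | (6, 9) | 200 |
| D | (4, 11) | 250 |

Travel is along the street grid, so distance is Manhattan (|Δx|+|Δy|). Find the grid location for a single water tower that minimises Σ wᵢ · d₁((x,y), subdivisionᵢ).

(6, 9)

Manhattan distance separates: Σwᵢ(|x−xᵢ|+|y−yᵢ|) = Σwᵢ|x−xᵢ| + Σwᵢ|y−yᵢ|, so x and y are optimised independently as 1-D weighted medians.
Total weight W = 795; half = 397.5.
x-coordinate, sorted with cumulative weight:
  x=4 (D, w=250) cum 250
  x=6 (C, w=200) cum 450  ← median
  x=17 (B, w=120) cum 570
  x=24 (A, w=225) cum 795
⇒ x* = 6
y-coordinate, sorted with cumulative weight:
  y=0 (A, w=225) cum 225
  y=9 (C, w=200) cum 425  ← median
  y=11 (D, w=250) cum 675
  y=19 (B, w=120) cum 795
⇒ y* = 9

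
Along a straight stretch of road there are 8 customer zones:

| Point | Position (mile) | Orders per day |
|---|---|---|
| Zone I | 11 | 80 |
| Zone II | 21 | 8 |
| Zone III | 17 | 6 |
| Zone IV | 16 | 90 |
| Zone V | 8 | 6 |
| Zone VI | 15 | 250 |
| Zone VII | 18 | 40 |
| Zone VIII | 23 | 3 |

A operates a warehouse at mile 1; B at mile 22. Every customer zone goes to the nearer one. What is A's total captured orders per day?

86

The indifferent point is the midpoint (1+22)/2 = 11.5; customer zones left of it (closer to A at 1) go to A, those right go to B.
  Zone V at 8 (w=6) → A
  Zone I at 11 (w=80) → A
  Zone VI at 15 (w=250) → B
  Zone IV at 16 (w=90) → B
  Zone III at 17 (w=6) → B
  Zone VII at 18 (w=40) → B
  Zone II at 21 (w=8) → B
  Zone VIII at 23 (w=3) → B
A captures 86; B captures 397.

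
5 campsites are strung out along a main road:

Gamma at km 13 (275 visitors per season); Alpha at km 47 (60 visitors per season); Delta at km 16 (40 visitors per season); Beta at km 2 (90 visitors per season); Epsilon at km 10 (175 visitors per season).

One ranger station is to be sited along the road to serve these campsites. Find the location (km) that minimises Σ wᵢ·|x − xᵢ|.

x = 13

For a sum of weighted absolute distances on a line, the optimum is the weighted median (not the mean). Total weight W = 640; half-weight = 320.
Sort by position and accumulate weight:
  km 2 (Beta, w=90) → cum 90
  km 10 (Epsilon, w=175) → cum 265
  km 13 (Gamma, w=275) → cum 540  ≥ 320 → median here
  km 16 (Delta, w=40) → cum 580
  km 47 (Alpha, w=60) → cum 640
Optimal location: km 13.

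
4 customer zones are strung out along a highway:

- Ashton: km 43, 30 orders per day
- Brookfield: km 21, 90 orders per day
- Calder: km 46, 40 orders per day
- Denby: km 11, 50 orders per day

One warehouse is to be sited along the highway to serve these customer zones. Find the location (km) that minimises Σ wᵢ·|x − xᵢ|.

x = 21

For a sum of weighted absolute distances on a line, the optimum is the weighted median (not the mean). Total weight W = 210; half-weight = 105.
Sort by position and accumulate weight:
  km 11 (Denby, w=50) → cum 50
  km 21 (Brookfield, w=90) → cum 140  ≥ 105 → median here
  km 43 (Ashton, w=30) → cum 170
  km 46 (Calder, w=40) → cum 210
Optimal location: km 21.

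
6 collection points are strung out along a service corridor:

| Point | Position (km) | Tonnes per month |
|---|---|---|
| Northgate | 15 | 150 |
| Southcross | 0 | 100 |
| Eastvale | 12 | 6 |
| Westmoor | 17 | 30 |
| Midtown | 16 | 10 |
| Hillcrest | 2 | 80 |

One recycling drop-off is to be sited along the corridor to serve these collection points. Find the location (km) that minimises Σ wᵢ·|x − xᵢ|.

For a sum of weighted absolute distances on a line, the optimum is the weighted median (not the mean). Total weight W = 376; half-weight = 188.
Sort by position and accumulate weight:
  km 0 (Southcross, w=100) → cum 100
  km 2 (Hillcrest, w=80) → cum 180
  km 12 (Eastvale, w=6) → cum 186
  km 15 (Northgate, w=150) → cum 336  ≥ 188 → median here
  km 16 (Midtown, w=10) → cum 346
  km 17 (Westmoor, w=30) → cum 376
Optimal location: km 15.

x = 15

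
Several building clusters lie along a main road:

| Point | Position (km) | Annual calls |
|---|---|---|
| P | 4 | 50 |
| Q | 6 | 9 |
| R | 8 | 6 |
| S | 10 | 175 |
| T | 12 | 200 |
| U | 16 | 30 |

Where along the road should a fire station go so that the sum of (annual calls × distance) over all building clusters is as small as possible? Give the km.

For a sum of weighted absolute distances on a line, the optimum is the weighted median (not the mean). Total weight W = 470; half-weight = 235.
Sort by position and accumulate weight:
  km 4 (P, w=50) → cum 50
  km 6 (Q, w=9) → cum 59
  km 8 (R, w=6) → cum 65
  km 10 (S, w=175) → cum 240  ≥ 235 → median here
  km 12 (T, w=200) → cum 440
  km 16 (U, w=30) → cum 470
Optimal location: km 10.

x = 10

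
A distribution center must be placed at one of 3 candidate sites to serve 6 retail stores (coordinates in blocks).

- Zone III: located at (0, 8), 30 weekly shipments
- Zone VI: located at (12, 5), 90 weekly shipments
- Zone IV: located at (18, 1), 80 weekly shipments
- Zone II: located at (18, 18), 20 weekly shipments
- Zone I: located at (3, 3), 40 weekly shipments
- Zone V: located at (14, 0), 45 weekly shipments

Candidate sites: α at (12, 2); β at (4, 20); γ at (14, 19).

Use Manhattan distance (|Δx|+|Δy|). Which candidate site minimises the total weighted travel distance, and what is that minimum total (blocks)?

Total weighted distance at each candidate:
  α (12, 2): total = 2390
  β (4, 20): total = 7580
  γ (14, 19): total = 5985
Minimum is at α with total 2390 blocks.

α, total 2390 blocks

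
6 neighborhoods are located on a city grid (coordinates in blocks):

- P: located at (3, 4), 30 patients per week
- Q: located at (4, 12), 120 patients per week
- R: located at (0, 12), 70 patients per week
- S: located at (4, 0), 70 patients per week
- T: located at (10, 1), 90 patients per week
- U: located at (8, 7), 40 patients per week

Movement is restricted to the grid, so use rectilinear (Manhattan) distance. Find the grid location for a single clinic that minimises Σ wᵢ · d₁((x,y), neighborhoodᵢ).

Manhattan distance separates: Σwᵢ(|x−xᵢ|+|y−yᵢ|) = Σwᵢ|x−xᵢ| + Σwᵢ|y−yᵢ|, so x and y are optimised independently as 1-D weighted medians.
Total weight W = 420; half = 210.
x-coordinate, sorted with cumulative weight:
  x=0 (R, w=70) cum 70
  x=3 (P, w=30) cum 100
  x=4 (Q, w=120) cum 220  ← median
  x=4 (S, w=70) cum 290
  x=8 (U, w=40) cum 330
  x=10 (T, w=90) cum 420
⇒ x* = 4
y-coordinate, sorted with cumulative weight:
  y=0 (S, w=70) cum 70
  y=1 (T, w=90) cum 160
  y=4 (P, w=30) cum 190
  y=7 (U, w=40) cum 230  ← median
  y=12 (Q, w=120) cum 350
  y=12 (R, w=70) cum 420
⇒ y* = 7

(4, 7)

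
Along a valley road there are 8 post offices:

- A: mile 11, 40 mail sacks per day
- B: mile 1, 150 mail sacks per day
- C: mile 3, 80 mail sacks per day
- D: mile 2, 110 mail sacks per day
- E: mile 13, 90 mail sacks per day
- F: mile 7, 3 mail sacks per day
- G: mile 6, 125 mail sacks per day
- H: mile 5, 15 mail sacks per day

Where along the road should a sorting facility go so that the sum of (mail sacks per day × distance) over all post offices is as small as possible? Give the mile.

x = 3

For a sum of weighted absolute distances on a line, the optimum is the weighted median (not the mean). Total weight W = 613; half-weight = 306.5.
Sort by position and accumulate weight:
  mile 1 (B, w=150) → cum 150
  mile 2 (D, w=110) → cum 260
  mile 3 (C, w=80) → cum 340  ≥ 306.5 → median here
  mile 5 (H, w=15) → cum 355
  mile 6 (G, w=125) → cum 480
  mile 7 (F, w=3) → cum 483
  mile 11 (A, w=40) → cum 523
  mile 13 (E, w=90) → cum 613
Optimal location: mile 3.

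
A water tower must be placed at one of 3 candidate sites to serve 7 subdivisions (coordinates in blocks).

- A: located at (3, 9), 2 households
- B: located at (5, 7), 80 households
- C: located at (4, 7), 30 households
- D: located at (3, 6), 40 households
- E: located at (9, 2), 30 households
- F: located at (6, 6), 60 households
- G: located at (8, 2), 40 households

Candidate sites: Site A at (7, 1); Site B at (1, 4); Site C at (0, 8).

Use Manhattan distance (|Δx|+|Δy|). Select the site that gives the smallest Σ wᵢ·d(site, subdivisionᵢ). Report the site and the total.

Site A, total 1824 blocks

Total weighted distance at each candidate:
  Site A (7, 1): total = 1824
  Site B (1, 4): total = 1994
  Site C (0, 8): total = 2328
Minimum is at Site A with total 1824 blocks.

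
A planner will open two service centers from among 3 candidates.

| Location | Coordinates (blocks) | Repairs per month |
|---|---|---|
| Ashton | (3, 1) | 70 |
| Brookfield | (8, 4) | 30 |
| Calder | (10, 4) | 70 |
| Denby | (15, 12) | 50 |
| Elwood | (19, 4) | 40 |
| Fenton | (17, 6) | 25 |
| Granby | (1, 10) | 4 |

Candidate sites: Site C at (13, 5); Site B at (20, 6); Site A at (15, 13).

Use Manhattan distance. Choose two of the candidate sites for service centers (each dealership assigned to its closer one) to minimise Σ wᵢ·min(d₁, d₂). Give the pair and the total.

{Site C, Site A}, total 1963

Evaluate every pair (each demand assigned to the nearer of the two):
  {Site C, Site A}: total = 1963
  {Site C, Site B}: total = 2153
  {Site B, Site A}: total = 3113
Best pair: {Site C, Site A} with total 1963.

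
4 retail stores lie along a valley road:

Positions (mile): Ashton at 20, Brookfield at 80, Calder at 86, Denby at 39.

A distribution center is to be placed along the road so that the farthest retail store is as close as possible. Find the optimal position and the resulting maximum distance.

location 53, max distance 33

The 1-center on a line is the midpoint of the two extreme points: leftmost at 20, rightmost at 86.
Optimal location = (20 + 86)/2 = 53; maximum distance = (86 − 20)/2 = 33.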